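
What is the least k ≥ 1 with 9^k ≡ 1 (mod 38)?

9

By Lagrange's theorem, ord_38(9) divides φ(38) = φ(2)·φ(19) = 1·18 = 18 = 2 · 3^2.
Divisors of 18: 1, 2, 3, 6, 9, 18.
Check 9^d mod 38 for each divisor in increasing order:
9^1 ≡ 9
9^2 ≡ 5
9^3 ≡ 7
9^6 ≡ 11
9^9 ≡ 1
Therefore the multiplicative order of 9 modulo 38 is 9.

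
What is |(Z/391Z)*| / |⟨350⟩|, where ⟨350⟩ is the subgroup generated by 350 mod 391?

2

Since 350 ∈ (Z/391Z)^×, its order divides φ(391) = φ(17·23) = (17−1)·(23−1) = 16·22 = 352 = 2^5 · 11.
Divisors of 352: 1, 2, 4, 8, 11, 16, 22, 32, 44, 88, 176, 352.
Evaluate successive powers at the divisors of 352:
350^1 ≡ 350
350^2 ≡ 117
350^4 ≡ 4
350^8 ≡ 16
350^11 ≡ 275
350^16 ≡ 256
350^22 ≡ 162
350^32 ≡ 239
350^44 ≡ 47
350^88 ≡ 254
350^176 ≡ 1
The order of 350 is 176, so the subgroup it generates has 176 elements.
The index is φ(391) / ord(350) = 352 / 176 = 2.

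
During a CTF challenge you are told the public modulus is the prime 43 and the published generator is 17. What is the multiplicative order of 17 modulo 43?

21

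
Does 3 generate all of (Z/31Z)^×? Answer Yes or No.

φ(31) = 31 − 1 = 30 = 2 · 3 · 5.
Test 3^(30/q) mod 31 for each prime factor q of 30:
3^15 ≡ 30 (mod 31)  [q = 2: ≢ 1 ✓]
3^10 ≡ 25 (mod 31)  [q = 3: ≢ 1 ✓]
3^6 ≡ 16 (mod 31)  [q = 5: ≢ 1 ✓]
Every test exponent gives a nontrivial residue, hence 3 generates the full group.

Yes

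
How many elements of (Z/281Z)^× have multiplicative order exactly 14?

6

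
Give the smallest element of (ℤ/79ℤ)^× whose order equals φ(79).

3

φ(79) = 79 − 1 = 78 = 2 · 3 · 13.
g is a primitive root iff g^(78/q) ≢ 1 (mod 79) for each prime q ∈ {2, 3, 13}.
g = 2: 2^39 ≡ 1 — hits 1, so not a primitive root.
g = 3: 3^39 ≡ 78; 3^26 ≡ 23; 3^6 ≡ 18 — none is 1, so 3 is a primitive root.
So 3 is the smallest generator of (Z/79Z)^×.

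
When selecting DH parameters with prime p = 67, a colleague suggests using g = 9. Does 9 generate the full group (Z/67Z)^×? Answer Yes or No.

No

φ(67) = 67 − 1 = 66 = 2 · 3 · 11.
Test 9^(66/q) mod 67 for each prime factor q of 66:
9^33 ≡ 1 (mod 67)  [q = 2: ≡ 1 ✗]
9^22 ≡ 1 (mod 67)  [q = 3: ≡ 1 ✗]
9^6 ≡ 64 (mod 67)  [q = 11: ≢ 1 ✓]
9^33 ≡ 1 shows ord(9) | 33, strictly less than φ(67); not a primitive root.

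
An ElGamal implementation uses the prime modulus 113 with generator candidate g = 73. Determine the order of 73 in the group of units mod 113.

The order of 73 must divide φ(113) = 113 − 1 = 112 = 2^4 · 7.
Divisors of 112: 1, 2, 4, 7, 8, 14, 16, 28, 56, 112.
Test each divisor d:
73^1 ≡ 73 (mod 113)
73^2 ≡ 18 (mod 113)
73^4 ≡ 98 (mod 113)
73^7 ≡ 65 (mod 113)
73^8 ≡ 112 (mod 113)
73^14 ≡ 44 (mod 113)
73^16 ≡ 1 (mod 113) ✓
So ord_113(73) = 16.

16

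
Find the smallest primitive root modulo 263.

5

φ(263) = 263 − 1 = 262 = 2 · 131.
Test candidates g = 2, 3, … against the prime factors q ∈ {2, 131} of φ(263): g is a generator iff g^(262/q) ≢ 1 for every such q.
g = 2: 2^131 ≡ 1 — hits 1, so not a primitive root.
g = 3: 3^131 ≡ 1 — hits 1, so not a primitive root.
g = 4: 4^131 ≡ 1 — hits 1, so not a primitive root.
g = 5: 5^131 ≡ 262; 5^2 ≡ 25 — none is 1, so 5 is a primitive root.
The smallest primitive root modulo 263 is 5.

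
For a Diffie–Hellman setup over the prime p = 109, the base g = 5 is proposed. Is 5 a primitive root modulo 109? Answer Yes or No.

φ(109) = 109 − 1 = 108 = 2^2 · 3^3.
An element g generates (Z/109Z)^× iff g^(108/q) ≢ 1 (mod 109) for each prime q ∈ {2, 3}.
5^54 ≡ 1 (mod 109)  [q = 2: ≡ 1 ✗]
5^36 ≡ 63 (mod 109)  [q = 3: ≢ 1 ✓]
The check at q = 2 fails, so 5 generates a proper subgroup.

No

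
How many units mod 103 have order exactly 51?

φ(103) = 103 − 1 = 102 = 2 · 3 · 17.
(Z/103Z)^× is cyclic (|G| = 102); a cyclic group of order m has exactly φ(d) elements of each order d | m, and none otherwise.
51 = 3 · 17 divides 102, and φ(51) = 32.

32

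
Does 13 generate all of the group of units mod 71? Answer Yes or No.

Yes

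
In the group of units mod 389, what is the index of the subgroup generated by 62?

2

The order of 62 must divide φ(389) = 389 − 1 = 388 = 2^2 · 97.
Divisors of 388: 1, 2, 4, 97, 194, 388.
Check 62^d mod 389 for each divisor in increasing order:
62^1 ≡ 62 (mod 389)
62^2 ≡ 343 (mod 389)
62^4 ≡ 171 (mod 389)
62^97 ≡ 388 (mod 389)
62^194 ≡ 1 (mod 389) ✓
The order of 62 is 194, so the subgroup it generates has 194 elements.
Index = |(Z/389Z)^×| / |⟨62⟩| = 388 / 194 = 2.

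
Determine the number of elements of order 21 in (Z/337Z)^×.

φ(337) = 337 − 1 = 336 = 2^4 · 3 · 7.
Since (Z/337Z)^× is cyclic of order 336, the number of elements of order d is φ(d) when d | 336 and 0 otherwise.
21 = 3 · 7 divides 336, and φ(21) = 12.

12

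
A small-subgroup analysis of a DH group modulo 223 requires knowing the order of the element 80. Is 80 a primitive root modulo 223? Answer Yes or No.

φ(223) = 223 − 1 = 222 = 2 · 3 · 37.
Test 80^(222/q) mod 223 for each prime factor q of 222:
80^111 ≡ 222 (mod 223)  [q = 2: ≢ 1 ✓]
80^74 ≡ 39 (mod 223)  [q = 3: ≢ 1 ✓]
80^6 ≡ 64 (mod 223)  [q = 37: ≢ 1 ✓]
Every test exponent gives a nontrivial residue, hence 80 generates the full group.

Yes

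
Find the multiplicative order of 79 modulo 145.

28

ord(79) | φ(145) = φ(5·29) = (5−1)·(29−1) = 4·28 = 112 = 2^4 · 7.
Divisors of 112: 1, 2, 4, 7, 8, 14, 16, 28, 56, 112.
Compute 79^d (mod 145) for the divisors d until we hit 1:
79^1 ≡ 79 (mod 145)
79^2 ≡ 6 (mod 145)
79^4 ≡ 36 (mod 145)
79^7 ≡ 99 (mod 145)
79^8 ≡ 136 (mod 145)
79^14 ≡ 86 (mod 145)
79^16 ≡ 81 (mod 145)
79^28 ≡ 1 (mod 145) ✓
The smallest such exponent is 28, so the order of 79 is 28.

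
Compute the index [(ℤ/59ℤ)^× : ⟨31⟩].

1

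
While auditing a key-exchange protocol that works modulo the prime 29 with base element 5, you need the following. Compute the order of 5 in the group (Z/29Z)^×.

14

The order of 5 must divide φ(29) = 29 − 1 = 28 = 2^2 · 7.
Divisors of 28: 1, 2, 4, 7, 14, 28.
Test each divisor d:
5^1 ≡ 5 (mod 29)
5^2 ≡ 25 (mod 29)
5^4 ≡ 16 (mod 29)
5^7 ≡ 28 (mod 29)
5^14 ≡ 1 (mod 29) ✓
Hence ord(5) = 14.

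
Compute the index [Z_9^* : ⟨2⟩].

Since 2 ∈ (Z/9Z)^×, its order divides φ(9) = φ(3^2) = 3·(3−1) = 6 = 2 · 3.
Divisors of 6: 1, 2, 3, 6.
Test each divisor d:
2^1 ≡ 2 (mod 9)
2^2 ≡ 4 (mod 9)
2^3 ≡ 8 (mod 9)
2^6 ≡ 1 (mod 9) ✓
The order of 2 is 6, so the subgroup it generates has 6 elements.
[(Z/9Z)^× : ⟨2⟩] = 6/6 = 1.

1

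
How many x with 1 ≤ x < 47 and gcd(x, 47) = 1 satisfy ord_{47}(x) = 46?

22

φ(47) = 47 − 1 = 46 = 2 · 23.
In a cyclic group of order 46, there are φ(d) elements of order d for each divisor d of 46, and zero for non-divisors.
46 = 2 · 23 divides 46, and φ(46) = 22.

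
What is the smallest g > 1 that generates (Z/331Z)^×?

3

φ(331) = 331 − 1 = 330 = 2 · 3 · 5 · 11.
Test candidates g = 2, 3, … against the prime factors q ∈ {2, 3, 5, 11} of φ(331): g is a generator iff g^(330/q) ≢ 1 for every such q.
g = 2: 2^165 ≡ 330; 2^110 ≡ 299; 2^66 ≡ 64; 2^30 ≡ 1 — hits 1, so not a primitive root.
g = 3: 3^165 ≡ 330; 3^110 ≡ 299; 3^66 ≡ 64; 3^30 ≡ 270 — none is 1, so 3 is a primitive root.
So 3 is the smallest generator of (Z/331Z)^×.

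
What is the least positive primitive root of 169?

φ(169) = φ(13^2) = 13·(13−1) = 156 = 2^2 · 3 · 13.
g is a primitive root iff g^(156/q) ≢ 1 (mod 169) for each prime q ∈ {2, 3, 13}.
g = 2: 2^78 ≡ 168; 2^52 ≡ 146; 2^12 ≡ 40 — none is 1, so 2 is a primitive root.
So 2 is the smallest generator of (Z/169Z)^×.

2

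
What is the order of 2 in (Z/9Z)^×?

ord(2) | φ(9) = φ(3^2) = 3·(3−1) = 6 = 2 · 3.
Divisors of 6: 1, 2, 3, 6.
Evaluate successive powers at the divisors of 6:
2^1 ≡ 2 (mod 9)
2^2 ≡ 4 (mod 9)
2^3 ≡ 8 (mod 9)
2^6 ≡ 1 (mod 9) ✓
The smallest such exponent is 6, so the order of 2 is 6.

6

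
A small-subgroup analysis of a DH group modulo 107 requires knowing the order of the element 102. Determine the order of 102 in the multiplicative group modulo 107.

The order of 102 must divide φ(107) = 107 − 1 = 106 = 2 · 53.
Divisors of 106: 1, 2, 53, 106.
Test each divisor d:
102^1 ≡ 102
102^2 ≡ 25
102^53 ≡ 1
The smallest such exponent is 53, so the order of 102 is 53.

53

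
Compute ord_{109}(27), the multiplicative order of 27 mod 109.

9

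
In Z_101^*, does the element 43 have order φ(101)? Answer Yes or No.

No

φ(101) = 101 − 1 = 100 = 2^2 · 5^2.
43 is a primitive root mod 101 iff 43^(φ(101)/q) ≢ 1 for every prime q | φ(101), i.e. q ∈ {2, 5}.
43^50 ≡ 1 (mod 101)  [q = 2: ≡ 1 ✗]
43^20 ≡ 36 (mod 101)  [q = 5: ≢ 1 ✓]
43^50 ≡ 1 shows ord(43) | 50, strictly less than φ(101); not a primitive root.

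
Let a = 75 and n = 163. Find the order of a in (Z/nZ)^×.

162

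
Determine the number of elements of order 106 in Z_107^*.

φ(107) = 107 − 1 = 106 = 2 · 53.
(Z/107Z)^× is cyclic (|G| = 106); a cyclic group of order m has exactly φ(d) elements of each order d | m, and none otherwise.
106 = 2 · 53 divides 106, and φ(106) = 52.

52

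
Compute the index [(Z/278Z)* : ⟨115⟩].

1

Since 115 ∈ (Z/278Z)^×, its order divides φ(278) = φ(2)·φ(139) = 1·138 = 138 = 2 · 3 · 23.
Divisors of 138: 1, 2, 3, 6, 23, 46, 69, 138.
Test each divisor d:
115^1 ≡ 115 (mod 278)
115^2 ≡ 159 (mod 278)
115^3 ≡ 215 (mod 278)
115^6 ≡ 77 (mod 278)
115^23 ≡ 43 (mod 278)
115^46 ≡ 181 (mod 278)
115^69 ≡ 277 (mod 278)
115^138 ≡ 1 (mod 278) ✓
So ord_278(115) = 138, hence |⟨115⟩| = 138.
The index is φ(278) / ord(115) = 138 / 138 = 1.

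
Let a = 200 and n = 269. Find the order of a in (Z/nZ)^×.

268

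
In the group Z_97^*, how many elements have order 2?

1

φ(97) = 97 − 1 = 96 = 2^5 · 3.
Since (Z/97Z)^× is cyclic of order 96, the number of elements of order d is φ(d) when d | 96 and 0 otherwise.
2 | 96, and φ(2) = 2 − 1 = 1.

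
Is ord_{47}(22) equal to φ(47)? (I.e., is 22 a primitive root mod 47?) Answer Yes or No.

φ(47) = 47 − 1 = 46 = 2 · 23.
Test 22^(46/q) mod 47 for each prime factor q of 46:
22^23 ≡ 46 (mod 47)  [q = 2: ≢ 1 ✓]
22^2 ≡ 14 (mod 47)  [q = 23: ≢ 1 ✓]
None equal 1, so ord_47(22) = 46: 22 is a primitive root.

Yes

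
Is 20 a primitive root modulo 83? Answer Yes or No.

Yes

φ(83) = 83 − 1 = 82 = 2 · 41.
Test 20^(82/q) mod 83 for each prime factor q of 82:
20^41 ≡ 82 (mod 83)  [q = 2: ≢ 1 ✓]
20^2 ≡ 68 (mod 83)  [q = 41: ≢ 1 ✓]
All checks pass, so 20 has order 82 and is a primitive root modulo 83.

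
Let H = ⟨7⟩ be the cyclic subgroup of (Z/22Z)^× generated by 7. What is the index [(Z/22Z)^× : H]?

1

By Lagrange's theorem, ord_22(7) divides φ(22) = φ(2)·φ(11) = 1·10 = 10 = 2 · 5.
Divisors of 10: 1, 2, 5, 10.
Test each divisor d:
7^1 ≡ 7 (mod 22)
7^2 ≡ 5 (mod 22)
7^5 ≡ 21 (mod 22)
7^10 ≡ 1 (mod 22) ✓
So ord_22(7) = 10, hence |⟨7⟩| = 10.
Index = |(Z/22Z)^×| / |⟨7⟩| = 10 / 10 = 1.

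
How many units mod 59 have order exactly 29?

28

φ(59) = 59 − 1 = 58 = 2 · 29.
Since (Z/59Z)^× is cyclic of order 58, the number of elements of order d is φ(d) when d | 58 and 0 otherwise.
29 | 58, and φ(29) = 29 − 1 = 28.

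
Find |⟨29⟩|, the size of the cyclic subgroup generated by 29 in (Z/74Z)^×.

12

The order of 29 must divide φ(74) = φ(2)·φ(37) = 1·36 = 36 = 2^2 · 3^2.
Divisors of 36: 1, 2, 3, 4, 6, 9, 12, 18, 36.
Test each divisor d:
29^1 ≡ 29 (mod 74)
29^2 ≡ 27 (mod 74)
29^3 ≡ 43 (mod 74)
29^4 ≡ 63 (mod 74)
29^6 ≡ 73 (mod 74)
29^9 ≡ 31 (mod 74)
29^12 ≡ 1 (mod 74) ✓
The smallest such exponent is 12, so the order of 29 is 12.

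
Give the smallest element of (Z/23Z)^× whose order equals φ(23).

5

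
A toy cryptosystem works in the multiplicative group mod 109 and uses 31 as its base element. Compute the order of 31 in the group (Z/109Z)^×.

The order of 31 must divide φ(109) = 109 − 1 = 108 = 2^2 · 3^3.
Divisors of 108: 1, 2, 3, 4, 6, 9, 12, 18, 27, 36, 54, 108.
Check 31^d mod 109 for each divisor in increasing order:
31^1 ≡ 31 (mod 109)
31^2 ≡ 89 (mod 109)
31^3 ≡ 34 (mod 109)
31^4 ≡ 73 (mod 109)
31^6 ≡ 66 (mod 109)
31^9 ≡ 64 (mod 109)
31^12 ≡ 105 (mod 109)
31^18 ≡ 63 (mod 109)
31^27 ≡ 108 (mod 109)
31^36 ≡ 45 (mod 109)
31^54 ≡ 1 (mod 109) ✓
Therefore the multiplicative order of 31 modulo 109 is 54.

54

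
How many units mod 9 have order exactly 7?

0

φ(9) = φ(3^2) = 3·(3−1) = 6 = 2 · 3.
(Z/9Z)^× is cyclic (|G| = 6); a cyclic group of order m has exactly φ(d) elements of each order d | m, and none otherwise.
7 does not divide 6, so no element of (Z/9Z)^× has order 7.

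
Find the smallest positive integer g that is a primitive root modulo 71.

7

φ(71) = 71 − 1 = 70 = 2 · 5 · 7.
g is a primitive root iff g^(70/q) ≢ 1 (mod 71) for each prime q ∈ {2, 5, 7}.
g = 2: 2^35 ≡ 1 — hits 1, so not a primitive root.
g = 3: 3^35 ≡ 1 — hits 1, so not a primitive root.
g = 4: 4^35 ≡ 1 — hits 1, so not a primitive root.
g = 5: 5^35 ≡ 1 — hits 1, so not a primitive root.
g = 6: 6^35 ≡ 1 — hits 1, so not a primitive root.
g = 7: 7^35 ≡ 70; 7^14 ≡ 54; 7^10 ≡ 45 — none is 1, so 7 is a primitive root.
The smallest primitive root modulo 71 is 7.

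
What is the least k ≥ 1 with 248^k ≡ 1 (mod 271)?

9

ord(248) | φ(271) = 271 − 1 = 270 = 2 · 3^3 · 5.
Divisors of 270: 1, 2, 3, 5, 6, 9, 10, 15, 18, 27, 30, 45, 54, 90, 135, 270.
Compute 248^d (mod 271) for the divisors d until we hit 1:
248^1 ≡ 248 (mod 271)
248^2 ≡ 258 (mod 271)
248^3 ≡ 28 (mod 271)
248^5 ≡ 178 (mod 271)
248^6 ≡ 242 (mod 271)
248^9 ≡ 1 (mod 271) ✓
So ord_271(248) = 9.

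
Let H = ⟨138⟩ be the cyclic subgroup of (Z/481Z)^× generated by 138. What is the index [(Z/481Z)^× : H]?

36

ord(138) | φ(481) = φ(13·37) = (13−1)·(37−1) = 12·36 = 432 = 2^4 · 3^3.
Divisors of 432: 1, 2, 3, 4, 6, 8, 9, 12, 16, 18, 24, 27, 36, 48, 54, 72, 108, 144, 216, 432.
Compute 138^d (mod 481) for the divisors d until we hit 1:
138^1 ≡ 138 (mod 481)
138^2 ≡ 285 (mod 481)
138^3 ≡ 369 (mod 481)
138^4 ≡ 417 (mod 481)
138^6 ≡ 38 (mod 481)
138^8 ≡ 248 (mod 481)
138^9 ≡ 73 (mod 481)
138^12 ≡ 1 (mod 481) ✓
Thus |⟨138⟩| = ord(138) = 12.
[(Z/481Z)^× : ⟨138⟩] = 432/12 = 36.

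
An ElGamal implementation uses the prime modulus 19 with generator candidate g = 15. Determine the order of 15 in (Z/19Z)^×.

18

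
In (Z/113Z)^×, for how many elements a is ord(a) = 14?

6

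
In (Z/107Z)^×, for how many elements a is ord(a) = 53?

52

φ(107) = 107 − 1 = 106 = 2 · 53.
In a cyclic group of order 106, there are φ(d) elements of order d for each divisor d of 106, and zero for non-divisors.
53 | 106, and φ(53) = 53 − 1 = 52.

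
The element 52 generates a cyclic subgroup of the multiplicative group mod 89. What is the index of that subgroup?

11

Since 52 ∈ (Z/89Z)^×, its order divides φ(89) = 89 − 1 = 88 = 2^3 · 11.
Divisors of 88: 1, 2, 4, 8, 11, 22, 44, 88.
Test each divisor d:
52^1 ≡ 52 (mod 89)
52^2 ≡ 34 (mod 89)
52^4 ≡ 88 (mod 89)
52^8 ≡ 1 (mod 89) ✓
So ord_89(52) = 8, hence |⟨52⟩| = 8.
The index is φ(89) / ord(52) = 88 / 8 = 11.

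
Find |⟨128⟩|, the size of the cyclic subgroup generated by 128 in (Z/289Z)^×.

ord(128) | φ(289) = φ(17^2) = 17·(17−1) = 272 = 2^4 · 17.
Divisors of 272: 1, 2, 4, 8, 16, 17, 34, 68, 136, 272.
Evaluate successive powers at the divisors of 272:
128^1 ≡ 128 (mod 289)
128^2 ≡ 200 (mod 289)
128^4 ≡ 118 (mod 289)
128^8 ≡ 52 (mod 289)
128^16 ≡ 103 (mod 289)
128^17 ≡ 179 (mod 289)
128^34 ≡ 251 (mod 289)
128^68 ≡ 288 (mod 289)
128^136 ≡ 1 (mod 289) ✓
The smallest such exponent is 136, so the order of 128 is 136.

136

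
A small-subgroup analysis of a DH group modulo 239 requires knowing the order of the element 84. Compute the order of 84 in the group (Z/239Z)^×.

By Lagrange's theorem, ord_239(84) divides φ(239) = 239 − 1 = 238 = 2 · 7 · 17.
Divisors of 238: 1, 2, 7, 14, 17, 34, 119, 238.
Evaluate successive powers at the divisors of 238:
84^1 ≡ 84
84^2 ≡ 125
84^7 ≡ 233
84^14 ≡ 36
84^17 ≡ 141
84^34 ≡ 44
84^119 ≡ 238
84^238 ≡ 1
Therefore the multiplicative order of 84 modulo 239 is 238.

238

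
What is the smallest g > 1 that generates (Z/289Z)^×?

φ(289) = φ(17^2) = 17·(17−1) = 272 = 2^4 · 17.
Test candidates g = 2, 3, … against the prime factors q ∈ {2, 17} of φ(289): g is a generator iff g^(272/q) ≢ 1 for every such q.
g = 2: 2^136 ≡ 1 — hits 1, so not a primitive root.
g = 3: 3^136 ≡ 288; 3^16 ≡ 171 — none is 1, so 3 is a primitive root.
The smallest primitive root modulo 289 is 3.

3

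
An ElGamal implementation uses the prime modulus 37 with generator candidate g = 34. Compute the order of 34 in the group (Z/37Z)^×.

9

ord(34) | φ(37) = 37 − 1 = 36 = 2^2 · 3^2.
Divisors of 36: 1, 2, 3, 4, 6, 9, 12, 18, 36.
Test each divisor d:
34^1 ≡ 34
34^2 ≡ 9
34^3 ≡ 10
34^4 ≡ 7
34^6 ≡ 26
34^9 ≡ 1
So ord_37(34) = 9.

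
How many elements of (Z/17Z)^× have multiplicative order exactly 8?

4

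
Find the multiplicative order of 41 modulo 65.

Since 41 ∈ (Z/65Z)^×, its order divides φ(65) = φ(5·13) = (5−1)·(13−1) = 4·12 = 48 = 2^4 · 3.
Divisors of 48: 1, 2, 3, 4, 6, 8, 12, 16, 24, 48.
Test each divisor d:
41^1 ≡ 41
41^2 ≡ 56
41^3 ≡ 21
41^4 ≡ 16
41^6 ≡ 51
41^8 ≡ 61
41^12 ≡ 1
The smallest such exponent is 12, so the order of 41 is 12.

12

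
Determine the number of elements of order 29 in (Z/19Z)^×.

φ(19) = 19 − 1 = 18 = 2 · 3^2.
Since (Z/19Z)^× is cyclic of order 18, the number of elements of order d is φ(d) when d | 18 and 0 otherwise.
29 does not divide 18, so no element of (Z/19Z)^× has order 29.

0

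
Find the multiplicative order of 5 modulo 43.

ord(5) | φ(43) = 43 − 1 = 42 = 2 · 3 · 7.
Divisors of 42: 1, 2, 3, 6, 7, 14, 21, 42.
Compute 5^d (mod 43) for the divisors d until we hit 1:
5^1 ≡ 5
5^2 ≡ 25
5^3 ≡ 39
5^6 ≡ 16
5^7 ≡ 37
5^14 ≡ 36
5^21 ≡ 42
5^42 ≡ 1
Hence ord(5) = 42.

42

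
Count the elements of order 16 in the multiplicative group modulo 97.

φ(97) = 97 − 1 = 96 = 2^5 · 3.
Since (Z/97Z)^× is cyclic of order 96, the number of elements of order d is φ(d) when d | 96 and 0 otherwise.
16 = 2^4 divides 96, and φ(16) = 8.

8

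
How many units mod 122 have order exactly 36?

φ(122) = φ(2)·φ(61) = 1·60 = 60 = 2^2 · 3 · 5.
Since (Z/122Z)^× is cyclic of order 60, the number of elements of order d is φ(d) when d | 60 and 0 otherwise.
36 does not divide 60, so no element of (Z/122Z)^× has order 36.

0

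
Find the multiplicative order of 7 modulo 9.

By Lagrange's theorem, ord_9(7) divides φ(9) = φ(3^2) = 3·(3−1) = 6 = 2 · 3.
Divisors of 6: 1, 2, 3, 6.
Test each divisor d:
7^1 ≡ 7 (mod 9)
7^2 ≡ 4 (mod 9)
7^3 ≡ 1 (mod 9) ✓
Hence ord(7) = 3.

3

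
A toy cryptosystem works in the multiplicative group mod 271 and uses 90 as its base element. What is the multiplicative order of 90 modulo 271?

By Lagrange's theorem, ord_271(90) divides φ(271) = 271 − 1 = 270 = 2 · 3^3 · 5.
Divisors of 270: 1, 2, 3, 5, 6, 9, 10, 15, 18, 27, 30, 45, 54, 90, 135, 270.
Check 90^d mod 271 for each divisor in increasing order:
90^1 ≡ 90
90^2 ≡ 241
90^3 ≡ 10
90^5 ≡ 242
90^6 ≡ 100
90^9 ≡ 187
90^10 ≡ 28
90^15 ≡ 1
Hence ord(90) = 15.

15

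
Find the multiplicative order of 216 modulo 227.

226

By Lagrange's theorem, ord_227(216) divides φ(227) = 227 − 1 = 226 = 2 · 113.
Divisors of 226: 1, 2, 113, 226.
Check 216^d mod 227 for each divisor in increasing order:
216^1 ≡ 216 (mod 227)
216^2 ≡ 121 (mod 227)
216^113 ≡ 226 (mod 227)
216^226 ≡ 1 (mod 227) ✓
The smallest such exponent is 226, so the order of 216 is 226.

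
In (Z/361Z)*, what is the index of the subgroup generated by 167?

1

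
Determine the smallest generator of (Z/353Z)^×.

3

φ(353) = 353 − 1 = 352 = 2^5 · 11.
g is a primitive root iff g^(352/q) ≢ 1 (mod 353) for each prime q ∈ {2, 11}.
g = 2: 2^176 ≡ 1 — hits 1, so not a primitive root.
g = 3: 3^176 ≡ 352; 3^32 ≡ 140 — none is 1, so 3 is a primitive root.
The smallest primitive root modulo 353 is 3.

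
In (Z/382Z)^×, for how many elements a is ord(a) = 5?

φ(382) = φ(2)·φ(191) = 1·190 = 190 = 2 · 5 · 19.
In a cyclic group of order 190, there are φ(d) elements of order d for each divisor d of 190, and zero for non-divisors.
5 | 190, and φ(5) = 5 − 1 = 4.

4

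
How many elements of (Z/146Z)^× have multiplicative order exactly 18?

6

φ(146) = φ(2)·φ(73) = 1·72 = 72 = 2^3 · 3^2.
Since (Z/146Z)^× is cyclic of order 72, the number of elements of order d is φ(d) when d | 72 and 0 otherwise.
18 = 2 · 3^2 divides 72, and φ(18) = 6.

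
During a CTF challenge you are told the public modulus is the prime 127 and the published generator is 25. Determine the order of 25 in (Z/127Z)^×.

21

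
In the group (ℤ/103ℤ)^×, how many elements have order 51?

32

φ(103) = 103 − 1 = 102 = 2 · 3 · 17.
In a cyclic group of order 102, there are φ(d) elements of order d for each divisor d of 102, and zero for non-divisors.
51 = 3 · 17 divides 102, and φ(51) = 32.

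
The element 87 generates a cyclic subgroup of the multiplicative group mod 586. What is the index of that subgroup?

2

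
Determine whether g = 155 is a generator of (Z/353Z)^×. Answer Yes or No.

No

φ(353) = 353 − 1 = 352 = 2^5 · 11.
Test 155^(352/q) mod 353 for each prime factor q of 352:
155^176 ≡ 1 (mod 353)  [q = 2: ≡ 1 ✗]
155^32 ≡ 217 (mod 353)  [q = 11: ≢ 1 ✓]
Since 155^176 ≡ 1, the order of 155 divides 176 < 352, so 155 is not a primitive root.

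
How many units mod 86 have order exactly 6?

2

φ(86) = φ(2)·φ(43) = 1·42 = 42 = 2 · 3 · 7.
(Z/86Z)^× is cyclic (|G| = 42); a cyclic group of order m has exactly φ(d) elements of each order d | m, and none otherwise.
6 = 2 · 3 divides 42, and φ(6) = 2.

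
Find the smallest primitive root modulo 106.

3

φ(106) = φ(2)·φ(53) = 1·52 = 52 = 2^2 · 13.
g is a primitive root iff g^(52/q) ≢ 1 (mod 106) for each prime q ∈ {2, 13}.
g = 2: gcd(2, 106) = 2 > 1, not a unit — skip.
g = 3: 3^26 ≡ 105; 3^4 ≡ 81 — none is 1, so 3 is a primitive root.
The smallest primitive root modulo 106 is 3.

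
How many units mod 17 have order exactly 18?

0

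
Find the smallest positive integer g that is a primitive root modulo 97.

5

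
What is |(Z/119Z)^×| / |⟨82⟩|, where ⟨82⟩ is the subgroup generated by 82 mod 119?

2

Since 82 ∈ (Z/119Z)^×, its order divides φ(119) = φ(7·17) = (7−1)·(17−1) = 6·16 = 96 = 2^5 · 3.
Divisors of 96: 1, 2, 3, 4, 6, 8, 12, 16, 24, 32, 48, 96.
Evaluate successive powers at the divisors of 96:
82^1 ≡ 82
82^2 ≡ 60
82^3 ≡ 41
82^4 ≡ 30
82^6 ≡ 15
82^8 ≡ 67
82^12 ≡ 106
82^16 ≡ 86
82^24 ≡ 50
82^32 ≡ 18
82^48 ≡ 1
The order of 82 is 48, so the subgroup it generates has 48 elements.
The index is φ(119) / ord(82) = 96 / 48 = 2.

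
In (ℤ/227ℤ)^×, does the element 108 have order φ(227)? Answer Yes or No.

φ(227) = 227 − 1 = 226 = 2 · 113.
Test 108^(226/q) mod 227 for each prime factor q of 226:
108^113 ≡ 1 (mod 227)  [q = 2: ≡ 1 ✗]
108^2 ≡ 87 (mod 227)  [q = 113: ≢ 1 ✓]
Since 108^113 ≡ 1, the order of 108 divides 113 < 226, so 108 is not a primitive root.

No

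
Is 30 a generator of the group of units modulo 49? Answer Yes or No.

No

φ(49) = φ(7^2) = 7·(7−1) = 42 = 2 · 3 · 7.
It suffices to check that the order of 30 is not a proper divisor of 42: compute 30^(42/q) for q ∈ {2, 3, 7}.
30^21 ≡ 1 (mod 49)  [q = 2: ≡ 1 ✗]
30^14 ≡ 18 (mod 49)  [q = 3: ≢ 1 ✓]
30^6 ≡ 1 (mod 49)  [q = 7: ≡ 1 ✗]
The check at q = 2 fails, so 30 generates a proper subgroup.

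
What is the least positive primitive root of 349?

2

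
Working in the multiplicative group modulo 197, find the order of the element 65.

98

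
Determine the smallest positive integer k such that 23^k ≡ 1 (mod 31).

The order of 23 must divide φ(31) = 31 − 1 = 30 = 2 · 3 · 5.
Divisors of 30: 1, 2, 3, 5, 6, 10, 15, 30.
Check 23^d mod 31 for each divisor in increasing order:
23^1 ≡ 23
23^2 ≡ 2
23^3 ≡ 15
23^5 ≡ 30
23^6 ≡ 8
23^10 ≡ 1
Therefore the multiplicative order of 23 modulo 31 is 10.

10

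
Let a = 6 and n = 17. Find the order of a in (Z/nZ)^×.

16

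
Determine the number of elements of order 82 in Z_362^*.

0

φ(362) = φ(2)·φ(181) = 1·180 = 180 = 2^2 · 3^2 · 5.
In a cyclic group of order 180, there are φ(d) elements of order d for each divisor d of 180, and zero for non-divisors.
Since 82 ∤ 180, the count is 0.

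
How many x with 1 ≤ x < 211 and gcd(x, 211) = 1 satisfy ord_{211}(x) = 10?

φ(211) = 211 − 1 = 210 = 2 · 3 · 5 · 7.
Since (Z/211Z)^× is cyclic of order 210, the number of elements of order d is φ(d) when d | 210 and 0 otherwise.
10 = 2 · 5 divides 210, and φ(10) = 4.

4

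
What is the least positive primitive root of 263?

5

φ(263) = 263 − 1 = 262 = 2 · 131.
g is a primitive root iff g^(262/q) ≢ 1 (mod 263) for each prime q ∈ {2, 131}.
g = 2: 2^131 ≡ 1 — hits 1, so not a primitive root.
g = 3: 3^131 ≡ 1 — hits 1, so not a primitive root.
g = 4: 4^131 ≡ 1 — hits 1, so not a primitive root.
g = 5: 5^131 ≡ 262; 5^2 ≡ 25 — none is 1, so 5 is a primitive root.
Hence the least primitive root of 263 is 5.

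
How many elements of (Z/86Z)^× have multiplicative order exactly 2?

1

φ(86) = φ(2)·φ(43) = 1·42 = 42 = 2 · 3 · 7.
In a cyclic group of order 42, there are φ(d) elements of order d for each divisor d of 42, and zero for non-divisors.
2 | 42, and φ(2) = 2 − 1 = 1.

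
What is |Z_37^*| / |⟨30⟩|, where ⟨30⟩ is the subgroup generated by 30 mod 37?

By Lagrange's theorem, ord_37(30) divides φ(37) = 37 − 1 = 36 = 2^2 · 3^2.
Divisors of 36: 1, 2, 3, 4, 6, 9, 12, 18, 36.
Check 30^d mod 37 for each divisor in increasing order:
30^1 ≡ 30 (mod 37)
30^2 ≡ 12 (mod 37)
30^3 ≡ 27 (mod 37)
30^4 ≡ 33 (mod 37)
30^6 ≡ 26 (mod 37)
30^9 ≡ 36 (mod 37)
30^12 ≡ 10 (mod 37)
30^18 ≡ 1 (mod 37) ✓
Thus |⟨30⟩| = ord(30) = 18.
The index is φ(37) / ord(30) = 36 / 18 = 2.

2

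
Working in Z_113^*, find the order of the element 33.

112

The order of 33 must divide φ(113) = 113 − 1 = 112 = 2^4 · 7.
Divisors of 112: 1, 2, 4, 7, 8, 14, 16, 28, 56, 112.
Check 33^d mod 113 for each divisor in increasing order:
33^1 ≡ 33 (mod 113)
33^2 ≡ 72 (mod 113)
33^4 ≡ 99 (mod 113)
33^7 ≡ 71 (mod 113)
33^8 ≡ 83 (mod 113)
33^14 ≡ 69 (mod 113)
33^16 ≡ 109 (mod 113)
33^28 ≡ 15 (mod 113)
33^56 ≡ 112 (mod 113)
33^112 ≡ 1 (mod 113) ✓
The smallest such exponent is 112, so the order of 33 is 112.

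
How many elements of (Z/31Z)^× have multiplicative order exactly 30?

φ(31) = 31 − 1 = 30 = 2 · 3 · 5.
(Z/31Z)^× is cyclic (|G| = 30); a cyclic group of order m has exactly φ(d) elements of each order d | m, and none otherwise.
30 = 2 · 3 · 5 divides 30, and φ(30) = 8.

8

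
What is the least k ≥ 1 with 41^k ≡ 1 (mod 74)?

The order of 41 must divide φ(74) = φ(2)·φ(37) = 1·36 = 36 = 2^2 · 3^2.
Divisors of 36: 1, 2, 3, 4, 6, 9, 12, 18, 36.
Test each divisor d:
41^1 ≡ 41
41^2 ≡ 53
41^3 ≡ 27
41^4 ≡ 71
41^6 ≡ 63
41^9 ≡ 73
41^12 ≡ 47
41^18 ≡ 1
So ord_74(41) = 18.

18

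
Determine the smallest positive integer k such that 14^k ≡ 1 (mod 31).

15

By Lagrange's theorem, ord_31(14) divides φ(31) = 31 − 1 = 30 = 2 · 3 · 5.
Divisors of 30: 1, 2, 3, 5, 6, 10, 15, 30.
Check 14^d mod 31 for each divisor in increasing order:
14^1 ≡ 14
14^2 ≡ 10
14^3 ≡ 16
14^5 ≡ 5
14^6 ≡ 8
14^10 ≡ 25
14^15 ≡ 1
So ord_31(14) = 15.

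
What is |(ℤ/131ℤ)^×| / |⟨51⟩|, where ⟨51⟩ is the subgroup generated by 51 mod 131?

5

The order of 51 must divide φ(131) = 131 − 1 = 130 = 2 · 5 · 13.
Divisors of 130: 1, 2, 5, 10, 13, 26, 65, 130.
Check 51^d mod 131 for each divisor in increasing order:
51^1 ≡ 51 (mod 131)
51^2 ≡ 112 (mod 131)
51^5 ≡ 71 (mod 131)
51^10 ≡ 63 (mod 131)
51^13 ≡ 130 (mod 131)
51^26 ≡ 1 (mod 131) ✓
So ord_131(51) = 26, hence |⟨51⟩| = 26.
[(Z/131Z)^× : ⟨51⟩] = 130/26 = 5.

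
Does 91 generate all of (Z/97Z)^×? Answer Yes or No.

No

φ(97) = 97 − 1 = 96 = 2^5 · 3.
91 is a primitive root mod 97 iff 91^(φ(97)/q) ≢ 1 for every prime q | φ(97), i.e. q ∈ {2, 3}.
91^48 ≡ 1 (mod 97)  [q = 2: ≡ 1 ✗]
91^32 ≡ 61 (mod 97)  [q = 3: ≢ 1 ✓]
The check at q = 2 fails, so 91 generates a proper subgroup.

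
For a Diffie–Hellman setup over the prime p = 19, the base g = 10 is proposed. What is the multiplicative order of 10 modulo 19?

18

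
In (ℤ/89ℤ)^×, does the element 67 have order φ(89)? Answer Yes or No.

No

φ(89) = 89 − 1 = 88 = 2^3 · 11.
It suffices to check that the order of 67 is not a proper divisor of 88: compute 67^(88/q) for q ∈ {2, 11}.
67^44 ≡ 1 (mod 89)  [q = 2: ≡ 1 ✗]
67^8 ≡ 64 (mod 89)  [q = 11: ≢ 1 ✓]
The check at q = 2 fails, so 67 generates a proper subgroup.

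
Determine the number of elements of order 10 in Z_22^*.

φ(22) = φ(2)·φ(11) = 1·10 = 10 = 2 · 5.
In a cyclic group of order 10, there are φ(d) elements of order d for each divisor d of 10, and zero for non-divisors.
10 = 2 · 5 divides 10, and φ(10) = 4.

4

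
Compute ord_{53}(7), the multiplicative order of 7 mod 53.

26

By Lagrange's theorem, ord_53(7) divides φ(53) = 53 − 1 = 52 = 2^2 · 13.
Divisors of 52: 1, 2, 4, 13, 26, 52.
Evaluate successive powers at the divisors of 52:
7^1 ≡ 7
7^2 ≡ 49
7^4 ≡ 16
7^13 ≡ 52
7^26 ≡ 1
Therefore the multiplicative order of 7 modulo 53 is 26.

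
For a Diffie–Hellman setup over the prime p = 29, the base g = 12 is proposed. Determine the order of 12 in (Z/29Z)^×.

4

The order of 12 must divide φ(29) = 29 − 1 = 28 = 2^2 · 7.
Divisors of 28: 1, 2, 4, 7, 14, 28.
Evaluate successive powers at the divisors of 28:
12^1 ≡ 12 (mod 29)
12^2 ≡ 28 (mod 29)
12^4 ≡ 1 (mod 29) ✓
So ord_29(12) = 4.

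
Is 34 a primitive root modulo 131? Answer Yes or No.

φ(131) = 131 − 1 = 130 = 2 · 5 · 13.
An element g generates (Z/131Z)^× iff g^(130/q) ≢ 1 (mod 131) for each prime q ∈ {2, 5, 13}.
34^65 ≡ 1 (mod 131)  [q = 2: ≡ 1 ✗]
34^26 ≡ 89 (mod 131)  [q = 5: ≢ 1 ✓]
34^10 ≡ 80 (mod 131)  [q = 13: ≢ 1 ✓]
Since 34^65 ≡ 1, the order of 34 divides 65 < 130, so 34 is not a primitive root.

No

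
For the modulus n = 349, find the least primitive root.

φ(349) = 349 − 1 = 348 = 2^2 · 3 · 29.
g is a primitive root iff g^(348/q) ≢ 1 (mod 349) for each prime q ∈ {2, 3, 29}.
g = 2: 2^174 ≡ 348; 2^116 ≡ 226; 2^12 ≡ 257 — none is 1, so 2 is a primitive root.
Hence the least primitive root of 349 is 2.

2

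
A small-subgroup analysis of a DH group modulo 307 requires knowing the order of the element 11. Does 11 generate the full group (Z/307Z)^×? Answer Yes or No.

No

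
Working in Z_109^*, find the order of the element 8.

12

The order of 8 must divide φ(109) = 109 − 1 = 108 = 2^2 · 3^3.
Divisors of 108: 1, 2, 3, 4, 6, 9, 12, 18, 27, 36, 54, 108.
Test each divisor d:
8^1 ≡ 8 (mod 109)
8^2 ≡ 64 (mod 109)
8^3 ≡ 76 (mod 109)
8^4 ≡ 63 (mod 109)
8^6 ≡ 108 (mod 109)
8^9 ≡ 33 (mod 109)
8^12 ≡ 1 (mod 109) ✓
Hence ord(8) = 12.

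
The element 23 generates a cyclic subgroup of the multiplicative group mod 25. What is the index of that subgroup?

ord(23) | φ(25) = φ(5^2) = 5·(5−1) = 20 = 2^2 · 5.
Divisors of 20: 1, 2, 4, 5, 10, 20.
Compute 23^d (mod 25) for the divisors d until we hit 1:
23^1 ≡ 23 (mod 25)
23^2 ≡ 4 (mod 25)
23^4 ≡ 16 (mod 25)
23^5 ≡ 18 (mod 25)
23^10 ≡ 24 (mod 25)
23^20 ≡ 1 (mod 25) ✓
The order of 23 is 20, so the subgroup it generates has 20 elements.
Index = |(Z/25Z)^×| / |⟨23⟩| = 20 / 20 = 1.

1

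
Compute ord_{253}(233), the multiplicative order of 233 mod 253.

Since 233 ∈ (Z/253Z)^×, its order divides φ(253) = φ(11·23) = (11−1)·(23−1) = 10·22 = 220 = 2^2 · 5 · 11.
Divisors of 220: 1, 2, 4, 5, 10, 11, 20, 22, 44, 55, 110, 220.
Compute 233^d (mod 253) for the divisors d until we hit 1:
233^1 ≡ 233
233^2 ≡ 147
233^4 ≡ 104
233^5 ≡ 197
233^10 ≡ 100
233^11 ≡ 24
233^20 ≡ 133
233^22 ≡ 70
233^44 ≡ 93
233^55 ≡ 208
233^110 ≡ 1
So ord_253(233) = 110.

110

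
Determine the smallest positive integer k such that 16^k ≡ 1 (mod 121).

55

By Lagrange's theorem, ord_121(16) divides φ(121) = φ(11^2) = 11·(11−1) = 110 = 2 · 5 · 11.
Divisors of 110: 1, 2, 5, 10, 11, 22, 55, 110.
Evaluate successive powers at the divisors of 110:
16^1 ≡ 16 (mod 121)
16^2 ≡ 14 (mod 121)
16^5 ≡ 111 (mod 121)
16^10 ≡ 100 (mod 121)
16^11 ≡ 27 (mod 121)
16^22 ≡ 3 (mod 121)
16^55 ≡ 1 (mod 121) ✓
Hence ord(16) = 55.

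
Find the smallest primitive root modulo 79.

3

φ(79) = 79 − 1 = 78 = 2 · 3 · 13.
Test candidates g = 2, 3, … against the prime factors q ∈ {2, 3, 13} of φ(79): g is a generator iff g^(78/q) ≢ 1 for every such q.
g = 2: 2^39 ≡ 1 — hits 1, so not a primitive root.
g = 3: 3^39 ≡ 78; 3^26 ≡ 23; 3^6 ≡ 18 — none is 1, so 3 is a primitive root.
Hence the least primitive root of 79 is 3.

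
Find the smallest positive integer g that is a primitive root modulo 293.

φ(293) = 293 − 1 = 292 = 2^2 · 73.
Test candidates g = 2, 3, … against the prime factors q ∈ {2, 73} of φ(293): g is a generator iff g^(292/q) ≢ 1 for every such q.
g = 2: 2^146 ≡ 292; 2^4 ≡ 16 — none is 1, so 2 is a primitive root.
So 2 is the smallest generator of (Z/293Z)^×.

2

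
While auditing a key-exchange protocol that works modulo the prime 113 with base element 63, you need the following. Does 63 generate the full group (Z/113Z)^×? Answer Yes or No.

No

φ(113) = 113 − 1 = 112 = 2^4 · 7.
It suffices to check that the order of 63 is not a proper divisor of 112: compute 63^(112/q) for q ∈ {2, 7}.
63^56 ≡ 1 (mod 113)  [q = 2: ≡ 1 ✗]
63^16 ≡ 16 (mod 113)  [q = 7: ≢ 1 ✓]
Since 63^56 ≡ 1, the order of 63 divides 56 < 112, so 63 is not a primitive root.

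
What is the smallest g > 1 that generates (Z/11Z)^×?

2

φ(11) = 11 − 1 = 10 = 2 · 5.
Test candidates g = 2, 3, … against the prime factors q ∈ {2, 5} of φ(11): g is a generator iff g^(10/q) ≢ 1 for every such q.
g = 2: 2^5 ≡ 10; 2^2 ≡ 4 — none is 1, so 2 is a primitive root.
So 2 is the smallest generator of (Z/11Z)^×.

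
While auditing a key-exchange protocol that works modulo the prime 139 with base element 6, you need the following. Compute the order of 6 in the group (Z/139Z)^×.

ord(6) | φ(139) = 139 − 1 = 138 = 2 · 3 · 23.
Divisors of 138: 1, 2, 3, 6, 23, 46, 69, 138.
Check 6^d mod 139 for each divisor in increasing order:
6^1 ≡ 6
6^2 ≡ 36
6^3 ≡ 77
6^6 ≡ 91
6^23 ≡ 1
Hence ord(6) = 23.

23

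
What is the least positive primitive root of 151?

φ(151) = 151 − 1 = 150 = 2 · 3 · 5^2.
g is a primitive root iff g^(150/q) ≢ 1 (mod 151) for each prime q ∈ {2, 3, 5}.
g = 2: 2^75 ≡ 1 — hits 1, so not a primitive root.
g = 3: 3^75 ≡ 150; 3^50 ≡ 1 — hits 1, so not a primitive root.
g = 4: 4^75 ≡ 1 — hits 1, so not a primitive root.
g = 5: 5^75 ≡ 1 — hits 1, so not a primitive root.
g = 6: 6^75 ≡ 150; 6^50 ≡ 32; 6^30 ≡ 59 — none is 1, so 6 is a primitive root.
The smallest primitive root modulo 151 is 6.

6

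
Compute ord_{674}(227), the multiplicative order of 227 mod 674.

84

ord(227) | φ(674) = φ(2)·φ(337) = 1·336 = 336 = 2^4 · 3 · 7.
Divisors of 336: 1, 2, 3, 4, 6, 7, 8, 12, 14, 16, 21, 24, 28, 42, 48, 56, 84, 112, 168, 336.
Compute 227^d (mod 674) for the divisors d until we hit 1:
227^1 ≡ 227 (mod 674)
227^2 ≡ 305 (mod 674)
227^3 ≡ 487 (mod 674)
227^4 ≡ 13 (mod 674)
227^6 ≡ 595 (mod 674)
227^7 ≡ 265 (mod 674)
227^8 ≡ 169 (mod 674)
227^12 ≡ 175 (mod 674)
227^14 ≡ 129 (mod 674)
227^16 ≡ 253 (mod 674)
227^21 ≡ 485 (mod 674)
227^24 ≡ 295 (mod 674)
227^28 ≡ 465 (mod 674)
227^42 ≡ 673 (mod 674)
227^48 ≡ 79 (mod 674)
227^56 ≡ 545 (mod 674)
227^84 ≡ 1 (mod 674) ✓
The smallest such exponent is 84, so the order of 227 is 84.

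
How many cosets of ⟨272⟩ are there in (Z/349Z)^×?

2

ord(272) | φ(349) = 349 − 1 = 348 = 2^2 · 3 · 29.
Divisors of 348: 1, 2, 3, 4, 6, 12, 29, 58, 87, 116, 174, 348.
Compute 272^d (mod 349) for the divisors d until we hit 1:
272^1 ≡ 272 (mod 349)
272^2 ≡ 345 (mod 349)
272^3 ≡ 308 (mod 349)
272^4 ≡ 16 (mod 349)
272^6 ≡ 285 (mod 349)
272^12 ≡ 257 (mod 349)
272^29 ≡ 123 (mod 349)
272^58 ≡ 122 (mod 349)
272^87 ≡ 348 (mod 349)
272^116 ≡ 226 (mod 349)
272^174 ≡ 1 (mod 349) ✓
So ord_349(272) = 174, hence |⟨272⟩| = 174.
Index = |(Z/349Z)^×| / |⟨272⟩| = 348 / 174 = 2.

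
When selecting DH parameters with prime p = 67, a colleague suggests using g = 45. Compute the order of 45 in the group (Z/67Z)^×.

22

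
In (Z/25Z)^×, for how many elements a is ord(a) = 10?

φ(25) = φ(5^2) = 5·(5−1) = 20 = 2^2 · 5.
(Z/25Z)^× is cyclic (|G| = 20); a cyclic group of order m has exactly φ(d) elements of each order d | m, and none otherwise.
10 = 2 · 5 divides 20, and φ(10) = 4.

4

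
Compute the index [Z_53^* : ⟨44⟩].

Since 44 ∈ (Z/53Z)^×, its order divides φ(53) = 53 − 1 = 52 = 2^2 · 13.
Divisors of 52: 1, 2, 4, 13, 26, 52.
Evaluate successive powers at the divisors of 52:
44^1 ≡ 44 (mod 53)
44^2 ≡ 28 (mod 53)
44^4 ≡ 42 (mod 53)
44^13 ≡ 1 (mod 53) ✓
So ord_53(44) = 13, hence |⟨44⟩| = 13.
Index = |(Z/53Z)^×| / |⟨44⟩| = 52 / 13 = 4.

4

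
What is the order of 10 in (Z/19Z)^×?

18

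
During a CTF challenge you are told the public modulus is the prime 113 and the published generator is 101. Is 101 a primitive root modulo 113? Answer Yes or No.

Yes

φ(113) = 113 − 1 = 112 = 2^4 · 7.
Test 101^(112/q) mod 113 for each prime factor q of 112:
101^56 ≡ 112 (mod 113)  [q = 2: ≢ 1 ✓]
101^16 ≡ 106 (mod 113)  [q = 7: ≢ 1 ✓]
All checks pass, so 101 has order 112 and is a primitive root modulo 113.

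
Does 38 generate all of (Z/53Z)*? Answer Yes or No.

φ(53) = 53 − 1 = 52 = 2^2 · 13.
Test 38^(52/q) mod 53 for each prime factor q of 52:
38^26 ≡ 1 (mod 53)  [q = 2: ≡ 1 ✗]
38^4 ≡ 10 (mod 53)  [q = 13: ≢ 1 ✓]
38^26 ≡ 1 shows ord(38) | 26, strictly less than φ(53); not a primitive root.

No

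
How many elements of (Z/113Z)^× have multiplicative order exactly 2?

1

φ(113) = 113 − 1 = 112 = 2^4 · 7.
(Z/113Z)^× is cyclic (|G| = 112); a cyclic group of order m has exactly φ(d) elements of each order d | m, and none otherwise.
2 | 112, and φ(2) = 2 − 1 = 1.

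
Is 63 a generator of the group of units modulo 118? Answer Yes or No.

No

φ(118) = φ(2)·φ(59) = 1·58 = 58 = 2 · 29.
An element g generates (Z/118Z)^× iff g^(58/q) ≢ 1 (mod 118) for each prime q ∈ {2, 29}.
63^29 ≡ 1 (mod 118)  [q = 2: ≡ 1 ✗]
63^2 ≡ 75 (mod 118)  [q = 29: ≢ 1 ✓]
The check at q = 2 fails, so 63 generates a proper subgroup.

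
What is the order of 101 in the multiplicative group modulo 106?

By Lagrange's theorem, ord_106(101) divides φ(106) = φ(2)·φ(53) = 1·52 = 52 = 2^2 · 13.
Divisors of 52: 1, 2, 4, 13, 26, 52.
Check 101^d mod 106 for each divisor in increasing order:
101^1 ≡ 101
101^2 ≡ 25
101^4 ≡ 95
101^13 ≡ 83
101^26 ≡ 105
101^52 ≡ 1
The smallest such exponent is 52, so the order of 101 is 52.

52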